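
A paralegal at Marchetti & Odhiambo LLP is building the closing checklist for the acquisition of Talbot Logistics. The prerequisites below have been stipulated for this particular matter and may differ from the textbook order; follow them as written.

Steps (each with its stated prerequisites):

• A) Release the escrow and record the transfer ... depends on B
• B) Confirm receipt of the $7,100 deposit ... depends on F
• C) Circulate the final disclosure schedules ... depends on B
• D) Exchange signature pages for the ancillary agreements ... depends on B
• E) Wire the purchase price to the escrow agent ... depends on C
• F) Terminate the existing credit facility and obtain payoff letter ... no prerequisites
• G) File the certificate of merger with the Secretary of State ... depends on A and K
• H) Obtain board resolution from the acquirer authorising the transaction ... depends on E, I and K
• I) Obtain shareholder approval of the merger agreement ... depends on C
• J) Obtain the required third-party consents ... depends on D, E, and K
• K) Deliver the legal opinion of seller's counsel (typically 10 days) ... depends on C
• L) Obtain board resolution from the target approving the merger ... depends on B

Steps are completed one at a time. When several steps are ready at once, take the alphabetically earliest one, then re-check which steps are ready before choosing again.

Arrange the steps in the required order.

F, B, A, C, D, E, I, K, G, H, J, L

F has no prerequisites → F first.
B needed F, now all done → B.
A, C, D and L are all available; A has the earlier label → A.
Ready: C, D and L. C has the earlier label → C.
Ready: D, E, I, K and L. D has the earlier label → D.
E, I, K and L are all available; E has the earlier label → E.
Now I, K and L have their prerequisites met. I has the earlier label, so I next.
K and L are both available; K has the earlier label → K.
Now G, H, J and L have their prerequisites met. G has the earlier label, so G next.
Ready: H, J and L. H has the earlier label → H.
J and L are both available; J has the earlier label → J.
L needed B, now all done → L.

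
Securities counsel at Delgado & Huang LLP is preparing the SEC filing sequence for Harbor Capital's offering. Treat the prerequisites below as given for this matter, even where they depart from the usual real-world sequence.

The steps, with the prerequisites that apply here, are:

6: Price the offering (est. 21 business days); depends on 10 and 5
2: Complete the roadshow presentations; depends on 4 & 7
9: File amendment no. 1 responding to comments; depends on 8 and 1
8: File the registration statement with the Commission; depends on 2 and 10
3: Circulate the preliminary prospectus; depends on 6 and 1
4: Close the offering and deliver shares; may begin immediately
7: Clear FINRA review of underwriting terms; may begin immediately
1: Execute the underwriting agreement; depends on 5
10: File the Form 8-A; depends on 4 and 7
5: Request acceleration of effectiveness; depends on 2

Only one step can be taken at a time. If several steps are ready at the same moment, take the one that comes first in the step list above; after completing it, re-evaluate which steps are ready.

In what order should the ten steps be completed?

4 7 2 10 8 5 6 1 9 3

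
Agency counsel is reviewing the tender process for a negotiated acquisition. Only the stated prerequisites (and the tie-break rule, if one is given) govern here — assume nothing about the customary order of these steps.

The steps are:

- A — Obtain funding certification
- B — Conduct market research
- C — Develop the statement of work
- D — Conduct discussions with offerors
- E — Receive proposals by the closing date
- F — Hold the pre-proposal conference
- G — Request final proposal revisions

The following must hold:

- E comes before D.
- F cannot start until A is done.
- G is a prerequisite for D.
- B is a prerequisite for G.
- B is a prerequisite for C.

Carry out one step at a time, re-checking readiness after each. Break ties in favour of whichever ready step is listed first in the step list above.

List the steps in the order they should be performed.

A, B, C, E, F, G, D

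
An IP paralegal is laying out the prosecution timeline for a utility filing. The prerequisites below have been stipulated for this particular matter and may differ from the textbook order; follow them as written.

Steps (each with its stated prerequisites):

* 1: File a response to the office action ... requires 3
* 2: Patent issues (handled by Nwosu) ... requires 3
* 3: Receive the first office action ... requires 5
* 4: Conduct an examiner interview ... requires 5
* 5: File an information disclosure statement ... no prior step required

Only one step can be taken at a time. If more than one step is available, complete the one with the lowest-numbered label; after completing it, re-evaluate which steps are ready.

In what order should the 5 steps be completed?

5, 3, 1, 2, 4

5 has no prerequisites → 5 first.
Ready: 3 and 4. 3 has the earlier label → 3.
Now 1, 2 and 4 have their prerequisites met. 1 has the earlier label, so 1 next.
Ready: 2 and 4. 2 has the earlier label → 2.
4 is the only step now ready → 4.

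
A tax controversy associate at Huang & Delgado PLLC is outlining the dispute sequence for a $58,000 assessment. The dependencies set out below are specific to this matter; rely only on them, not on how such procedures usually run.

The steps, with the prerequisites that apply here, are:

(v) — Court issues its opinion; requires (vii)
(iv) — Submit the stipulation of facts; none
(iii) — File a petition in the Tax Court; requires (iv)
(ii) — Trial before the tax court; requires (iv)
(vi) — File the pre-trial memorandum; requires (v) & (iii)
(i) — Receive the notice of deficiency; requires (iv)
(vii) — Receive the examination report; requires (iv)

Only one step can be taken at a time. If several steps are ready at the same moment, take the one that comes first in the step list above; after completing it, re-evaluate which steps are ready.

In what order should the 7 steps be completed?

(iv), (iii), (ii), (i), (vii), (v), (vi)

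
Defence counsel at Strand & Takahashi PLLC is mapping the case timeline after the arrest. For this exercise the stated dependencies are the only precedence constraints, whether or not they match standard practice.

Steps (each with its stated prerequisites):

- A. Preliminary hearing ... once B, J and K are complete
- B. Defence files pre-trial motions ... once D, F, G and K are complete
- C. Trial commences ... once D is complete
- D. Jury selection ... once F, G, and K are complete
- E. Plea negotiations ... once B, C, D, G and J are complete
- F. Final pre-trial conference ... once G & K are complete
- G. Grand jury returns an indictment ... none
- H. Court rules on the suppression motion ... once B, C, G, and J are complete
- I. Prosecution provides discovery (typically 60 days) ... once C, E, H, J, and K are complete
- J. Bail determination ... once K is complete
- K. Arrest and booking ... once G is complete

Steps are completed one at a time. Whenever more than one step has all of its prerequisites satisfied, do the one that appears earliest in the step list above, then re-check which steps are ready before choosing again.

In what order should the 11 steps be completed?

G, K, F, D, B, C, J, A, E, H, I

Only G has no prerequisites, so it is first.
Next only K has its prerequisites met → K.
Now F and J have their prerequisites met. F is listed earlier, so F next.
D and J are both available; D is listed earlier → D.
B and C now also ready, so the ready set is {B, C, J}; B is listed earlier → B.
C and J are both available; C is listed earlier → C.
Next only J has its prerequisites met → J.
A, E and H are all available; A is listed earlier → A.
Ready: E and H. E is listed earlier → E.
That leaves H as the only ready step → H.
I needed C, E, H, J and K, now all done → I.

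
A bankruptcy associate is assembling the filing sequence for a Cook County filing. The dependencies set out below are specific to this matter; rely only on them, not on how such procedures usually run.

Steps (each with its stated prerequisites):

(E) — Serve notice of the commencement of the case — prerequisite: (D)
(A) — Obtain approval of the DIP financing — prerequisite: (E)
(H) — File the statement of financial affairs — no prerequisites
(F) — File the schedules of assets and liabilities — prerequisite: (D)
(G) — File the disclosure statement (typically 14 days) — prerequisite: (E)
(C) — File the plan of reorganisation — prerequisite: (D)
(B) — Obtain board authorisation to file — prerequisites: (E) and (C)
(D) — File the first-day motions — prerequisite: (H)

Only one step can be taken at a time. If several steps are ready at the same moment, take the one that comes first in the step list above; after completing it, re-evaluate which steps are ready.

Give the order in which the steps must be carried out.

(H) has no prerequisites → (H) first.
Next only (D) has its prerequisites met → (D).
(E), (F) and (C) are all available; (E) is listed earlier → (E).
(A) and (G) now also ready, so the ready set is {(A), (F), (G), (C)}; (A) is listed earlier → (A).
Ready: (F), (G) and (C). (F) is listed earlier → (F).
Now (G) and (C) have their prerequisites met. (G) is listed earlier, so (G) next.
(C) is the only step now ready → (C).
That leaves (B) as the only ready step → (B).

(H), (D), (E), (A), (F), (G), (C), (B)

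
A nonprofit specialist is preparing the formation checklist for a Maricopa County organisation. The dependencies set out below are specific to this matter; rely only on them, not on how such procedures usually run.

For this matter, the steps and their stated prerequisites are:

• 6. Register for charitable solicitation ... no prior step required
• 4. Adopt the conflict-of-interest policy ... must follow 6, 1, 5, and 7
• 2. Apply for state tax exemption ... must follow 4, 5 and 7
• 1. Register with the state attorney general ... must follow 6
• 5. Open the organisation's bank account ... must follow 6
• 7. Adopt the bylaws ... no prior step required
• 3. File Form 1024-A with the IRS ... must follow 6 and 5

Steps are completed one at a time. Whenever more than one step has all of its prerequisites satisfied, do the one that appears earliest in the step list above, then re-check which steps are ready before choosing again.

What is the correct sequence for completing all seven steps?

6, 1, 5, 7, 4, 2, 3

6 and 7 have no prerequisites; 6 is listed earlier, so 6 is first.
1 and 5 now also ready, so the ready set is {1, 5, 7}; 1 is listed earlier → 1.
5 and 7 are both available; 5 is listed earlier → 5.
Now 7 and 3 have their prerequisites met. 7 is listed earlier, so 7 next.
4 now also ready, so the ready set is {4, 3}; 4 is listed earlier → 4.
Ready: 2 and 3. 2 is listed earlier → 2.
3 needed 6 and 5, now all done → 3.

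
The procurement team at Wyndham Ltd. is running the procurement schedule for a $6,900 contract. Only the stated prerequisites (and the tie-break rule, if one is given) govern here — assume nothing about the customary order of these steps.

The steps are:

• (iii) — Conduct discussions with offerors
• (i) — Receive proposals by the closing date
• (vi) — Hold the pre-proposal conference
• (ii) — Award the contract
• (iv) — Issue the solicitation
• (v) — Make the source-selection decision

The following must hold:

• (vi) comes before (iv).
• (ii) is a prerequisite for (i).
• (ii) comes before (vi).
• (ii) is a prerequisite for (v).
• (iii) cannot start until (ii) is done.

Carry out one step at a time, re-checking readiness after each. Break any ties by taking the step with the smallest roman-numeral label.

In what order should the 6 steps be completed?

(ii) → (i) → (iii) → (v) → (vi) → (iv)

(ii) is the only step with nothing outstanding, so it goes first.
(i), (iii), (v) and (vi) are all available; (i) has the earlier label → (i).
Now (iii), (v) and (vi) have their prerequisites met. (iii) has the earlier label, so (iii) next.
Ready: (v) and (vi). (v) has the earlier label → (v).
That leaves (vi) as the only ready step → (vi).
(iv) is the only step now ready → (iv).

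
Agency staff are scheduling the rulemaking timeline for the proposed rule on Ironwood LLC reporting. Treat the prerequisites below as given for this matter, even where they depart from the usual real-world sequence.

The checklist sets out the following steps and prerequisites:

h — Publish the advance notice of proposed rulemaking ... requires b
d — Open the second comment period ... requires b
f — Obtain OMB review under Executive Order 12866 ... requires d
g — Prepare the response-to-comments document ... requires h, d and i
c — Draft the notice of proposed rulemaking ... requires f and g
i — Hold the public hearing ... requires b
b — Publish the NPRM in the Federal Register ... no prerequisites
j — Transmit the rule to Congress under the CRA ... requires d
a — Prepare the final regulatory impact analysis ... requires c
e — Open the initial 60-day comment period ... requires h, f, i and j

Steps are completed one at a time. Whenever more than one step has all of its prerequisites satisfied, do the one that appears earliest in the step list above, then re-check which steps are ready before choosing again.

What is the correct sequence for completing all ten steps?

b, h, d, f, i, g, c, j, a, e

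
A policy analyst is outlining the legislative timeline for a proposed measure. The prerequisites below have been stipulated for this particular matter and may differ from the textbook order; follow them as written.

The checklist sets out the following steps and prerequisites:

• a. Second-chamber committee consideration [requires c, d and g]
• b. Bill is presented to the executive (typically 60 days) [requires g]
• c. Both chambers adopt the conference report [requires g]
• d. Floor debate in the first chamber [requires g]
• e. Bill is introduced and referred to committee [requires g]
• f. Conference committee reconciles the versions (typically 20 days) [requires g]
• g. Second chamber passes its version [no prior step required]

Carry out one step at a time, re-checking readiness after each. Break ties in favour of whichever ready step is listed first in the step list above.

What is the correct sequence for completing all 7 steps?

Only g has no prerequisites, so it is first.
b, c, d, e and f are all available; b is listed earlier → b.
Now c, d, e and f have their prerequisites met. c is listed earlier, so c next.
Now d, e and f have their prerequisites met. d is listed earlier, so d next.
a, e and f are all available; a is listed earlier → a.
e and f are both available; e is listed earlier → e.
That leaves f as the only ready step → f.

g → b → c → d → a → e → f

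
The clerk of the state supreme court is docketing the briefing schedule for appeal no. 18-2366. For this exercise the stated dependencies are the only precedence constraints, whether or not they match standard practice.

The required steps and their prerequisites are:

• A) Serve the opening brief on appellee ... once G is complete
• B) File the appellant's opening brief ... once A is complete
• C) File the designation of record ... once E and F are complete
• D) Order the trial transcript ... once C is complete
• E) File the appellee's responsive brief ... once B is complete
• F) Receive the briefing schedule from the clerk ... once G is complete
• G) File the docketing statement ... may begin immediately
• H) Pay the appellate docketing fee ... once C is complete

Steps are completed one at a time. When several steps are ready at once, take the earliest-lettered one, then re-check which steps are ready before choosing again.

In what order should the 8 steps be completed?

G, A, B, E, F, C, D, H

G has no prerequisites → G first.
Now A and F have their prerequisites met. A has the earlier label, so A next.
B and F are both available; B has the earlier label → B.
E now also ready, so the ready set is {E, F}; E has the earlier label → E.
Next only F has its prerequisites met → F.
That leaves C as the only ready step → C.
Now D and H have their prerequisites met. D has the earlier label, so D next.
Next only H has its prerequisites met → H.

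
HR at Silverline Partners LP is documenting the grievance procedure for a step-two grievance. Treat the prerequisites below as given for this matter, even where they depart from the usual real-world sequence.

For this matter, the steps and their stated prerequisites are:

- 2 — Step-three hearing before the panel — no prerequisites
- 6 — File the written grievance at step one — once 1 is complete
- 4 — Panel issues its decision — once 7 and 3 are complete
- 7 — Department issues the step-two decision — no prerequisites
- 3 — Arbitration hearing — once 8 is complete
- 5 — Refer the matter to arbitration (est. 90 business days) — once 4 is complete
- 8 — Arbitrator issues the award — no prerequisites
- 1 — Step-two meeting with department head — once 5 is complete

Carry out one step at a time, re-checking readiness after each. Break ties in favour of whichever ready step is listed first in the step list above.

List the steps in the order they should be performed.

2 7 8 3 4 5 1 6

Nothing is required for 2, 7 and 8. 2 is listed earlier → 2 first.
Ready: 7 and 8. 7 is listed earlier → 7.
Next only 8 has its prerequisites met → 8.
3 needed 8, now all done → 3.
4 needed 7 and 3, now all done → 4.
5 needed 4, now all done → 5.
That leaves 1 as the only ready step → 1.
Next only 6 has its prerequisites met → 6.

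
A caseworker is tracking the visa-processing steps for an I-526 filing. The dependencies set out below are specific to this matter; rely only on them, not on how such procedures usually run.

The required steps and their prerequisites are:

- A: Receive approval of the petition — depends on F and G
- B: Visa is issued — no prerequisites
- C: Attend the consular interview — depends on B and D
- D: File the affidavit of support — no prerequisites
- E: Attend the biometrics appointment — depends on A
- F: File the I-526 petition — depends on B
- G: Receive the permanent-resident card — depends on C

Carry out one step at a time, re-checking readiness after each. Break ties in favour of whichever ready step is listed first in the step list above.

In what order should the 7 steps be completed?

B D C F G A E

B and D have no prerequisites; B is listed earlier, so B is first.
D and F are both available; D is listed earlier → D.
Ready: C and F. C is listed earlier → C.
G now also ready, so the ready set is {F, G}; F is listed earlier → F.
Next only G has its prerequisites met → G.
Next only A has its prerequisites met → A.
E needed A, now all done → E.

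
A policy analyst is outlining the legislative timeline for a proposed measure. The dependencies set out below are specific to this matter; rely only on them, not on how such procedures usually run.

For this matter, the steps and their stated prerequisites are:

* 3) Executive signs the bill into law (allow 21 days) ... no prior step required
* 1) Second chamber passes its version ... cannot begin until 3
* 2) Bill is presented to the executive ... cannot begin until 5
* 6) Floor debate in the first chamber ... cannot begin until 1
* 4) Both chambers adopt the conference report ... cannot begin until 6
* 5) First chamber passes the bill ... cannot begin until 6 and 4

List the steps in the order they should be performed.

3, 1, 6, 4, 5, 2

3 is the only step with nothing outstanding, so it goes first.
That leaves 1 as the only ready step → 1.
Next only 6 has its prerequisites met → 6.
That leaves 4 as the only ready step → 4.
5 is the only step now ready → 5.
2 is the only step now ready → 2.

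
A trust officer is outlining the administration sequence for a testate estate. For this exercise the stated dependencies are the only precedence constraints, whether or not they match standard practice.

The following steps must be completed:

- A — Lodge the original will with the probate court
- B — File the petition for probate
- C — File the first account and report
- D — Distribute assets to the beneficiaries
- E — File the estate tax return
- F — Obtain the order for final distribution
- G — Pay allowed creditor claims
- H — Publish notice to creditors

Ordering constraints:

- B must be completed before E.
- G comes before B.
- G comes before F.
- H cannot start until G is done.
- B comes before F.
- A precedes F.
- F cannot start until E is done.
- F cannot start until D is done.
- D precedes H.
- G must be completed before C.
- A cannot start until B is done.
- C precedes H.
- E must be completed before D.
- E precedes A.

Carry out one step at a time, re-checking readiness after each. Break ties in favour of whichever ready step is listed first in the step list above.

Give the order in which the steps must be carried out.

G → B → C → E → A → D → F → H

G is the only step with nothing outstanding, so it goes first.
Now B and C have their prerequisites met. B is listed earlier, so B next.
E now also ready, so the ready set is {C, E}; C is listed earlier → C.
That leaves E as the only ready step → E.
A and D are both available; A is listed earlier → A.
Next only D has its prerequisites met → D.
Now F and H have their prerequisites met. F is listed earlier, so F next.
H needed C, D and G, now all done → H.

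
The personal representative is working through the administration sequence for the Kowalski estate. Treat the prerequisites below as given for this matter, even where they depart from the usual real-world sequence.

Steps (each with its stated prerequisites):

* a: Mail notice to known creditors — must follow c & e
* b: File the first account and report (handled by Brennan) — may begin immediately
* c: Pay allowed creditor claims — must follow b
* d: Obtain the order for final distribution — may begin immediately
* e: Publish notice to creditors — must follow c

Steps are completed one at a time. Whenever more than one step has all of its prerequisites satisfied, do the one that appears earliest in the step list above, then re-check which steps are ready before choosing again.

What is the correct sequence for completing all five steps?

Nothing is required for b and d. b is listed earlier → b first.
Ready: c and d. c is listed earlier → c.
e now also ready, so the ready set is {d, e}; d is listed earlier → d.
e needed c, now all done → e.
a is the only step now ready → a.

b, c, d, e, a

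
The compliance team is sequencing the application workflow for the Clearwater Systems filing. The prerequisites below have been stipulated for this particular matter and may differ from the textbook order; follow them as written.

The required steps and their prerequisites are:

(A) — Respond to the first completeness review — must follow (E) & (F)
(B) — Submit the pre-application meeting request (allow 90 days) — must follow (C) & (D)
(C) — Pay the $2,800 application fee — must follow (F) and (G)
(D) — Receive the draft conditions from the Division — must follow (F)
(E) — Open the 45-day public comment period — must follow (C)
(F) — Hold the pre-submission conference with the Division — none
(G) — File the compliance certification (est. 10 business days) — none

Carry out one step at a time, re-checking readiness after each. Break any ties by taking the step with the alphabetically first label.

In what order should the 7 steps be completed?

(F), (D), (G), (C), (B), (E), (A)

(F) and (G) have no prerequisites; (F) has the earlier label, so (F) is first.
(D) now also ready, so the ready set is {(D), (G)}; (D) has the earlier label → (D).
(G) is the only step now ready → (G).
(C) needed (F) and (G), now all done → (C).
Ready: (B) and (E). (B) has the earlier label → (B).
(E) needed (C), now all done → (E).
Next only (A) has its prerequisites met → (A).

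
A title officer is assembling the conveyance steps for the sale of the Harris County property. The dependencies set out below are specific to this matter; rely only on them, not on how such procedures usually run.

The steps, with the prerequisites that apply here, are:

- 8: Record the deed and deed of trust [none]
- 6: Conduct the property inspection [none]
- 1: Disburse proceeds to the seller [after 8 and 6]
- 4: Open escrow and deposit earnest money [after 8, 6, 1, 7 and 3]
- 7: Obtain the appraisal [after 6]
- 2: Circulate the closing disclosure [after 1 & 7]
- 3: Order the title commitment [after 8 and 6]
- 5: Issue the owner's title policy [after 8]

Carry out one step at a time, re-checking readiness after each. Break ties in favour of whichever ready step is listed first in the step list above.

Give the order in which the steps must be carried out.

8 6 1 7 2 3 4 5

Nothing is required for 8 and 6. 8 is listed earlier → 8 first.
Ready: 6 and 5. 6 is listed earlier → 6.
1, 7 and 3 now also ready, so the ready set is {1, 7, 3, 5}; 1 is listed earlier → 1.
7, 3 and 5 are all available; 7 is listed earlier → 7.
2, 3 and 5 are all available; 2 is listed earlier → 2.
Ready: 3 and 5. 3 is listed earlier → 3.
Ready: 4 and 5. 4 is listed earlier → 4.
5 needed 8, now all done → 5.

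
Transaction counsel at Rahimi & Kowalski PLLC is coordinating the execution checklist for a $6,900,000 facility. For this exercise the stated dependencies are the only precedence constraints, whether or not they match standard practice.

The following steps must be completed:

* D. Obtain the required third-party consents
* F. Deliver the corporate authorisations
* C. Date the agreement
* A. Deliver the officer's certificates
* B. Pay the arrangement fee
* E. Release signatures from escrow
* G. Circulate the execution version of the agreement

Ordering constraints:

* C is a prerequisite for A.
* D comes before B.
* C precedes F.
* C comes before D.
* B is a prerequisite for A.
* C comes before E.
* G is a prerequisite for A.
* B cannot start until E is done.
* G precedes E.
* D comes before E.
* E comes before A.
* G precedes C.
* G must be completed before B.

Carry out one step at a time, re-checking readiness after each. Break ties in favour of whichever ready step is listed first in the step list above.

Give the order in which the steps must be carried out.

G, C, D, F, E, B, A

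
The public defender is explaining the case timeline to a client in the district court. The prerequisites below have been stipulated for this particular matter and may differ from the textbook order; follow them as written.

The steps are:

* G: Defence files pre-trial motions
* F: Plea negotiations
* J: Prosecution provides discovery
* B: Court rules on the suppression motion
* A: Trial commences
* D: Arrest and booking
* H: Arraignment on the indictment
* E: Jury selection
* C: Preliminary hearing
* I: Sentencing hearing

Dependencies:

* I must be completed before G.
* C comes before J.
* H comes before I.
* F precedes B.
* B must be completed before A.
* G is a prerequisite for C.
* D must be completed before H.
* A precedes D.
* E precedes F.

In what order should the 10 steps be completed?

Only E has no prerequisites, so it is first.
F needed E, now all done → F.
B needed F, now all done → B.
That leaves A as the only ready step → A.
D is the only step now ready → D.
H needed D, now all done → H.
Next only I has its prerequisites met → I.
Next only G has its prerequisites met → G.
C needed G, now all done → C.
J needed C, now all done → J.

E F B A D H I G C J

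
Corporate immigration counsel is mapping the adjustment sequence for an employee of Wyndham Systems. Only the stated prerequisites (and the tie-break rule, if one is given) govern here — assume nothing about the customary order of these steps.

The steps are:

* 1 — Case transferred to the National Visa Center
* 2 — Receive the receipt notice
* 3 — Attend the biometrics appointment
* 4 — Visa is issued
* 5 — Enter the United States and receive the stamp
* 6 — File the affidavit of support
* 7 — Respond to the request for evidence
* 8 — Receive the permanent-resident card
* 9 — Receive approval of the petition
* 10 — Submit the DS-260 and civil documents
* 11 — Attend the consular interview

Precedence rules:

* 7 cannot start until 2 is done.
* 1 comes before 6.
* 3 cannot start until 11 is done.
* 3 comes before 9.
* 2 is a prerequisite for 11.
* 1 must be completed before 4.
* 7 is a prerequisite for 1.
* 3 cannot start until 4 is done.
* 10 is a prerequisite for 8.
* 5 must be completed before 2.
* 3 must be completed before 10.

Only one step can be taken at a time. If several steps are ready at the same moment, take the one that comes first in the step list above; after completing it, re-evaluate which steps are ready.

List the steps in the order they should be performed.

5 2 7 1 4 6 11 3 9 10 8

5 has no prerequisites → 5 first.
2 is the only step now ready → 2.
7 and 11 are both available; 7 is listed earlier → 7.
1 and 11 are both available; 1 is listed earlier → 1.
4, 6 and 11 are all available; 4 is listed earlier → 4.
Ready: 6 and 11. 6 is listed earlier → 6.
11 needed 2, now all done → 11.
3 needed 4 and 11, now all done → 3.
Ready: 9 and 10. 9 is listed earlier → 9.
That leaves 10 as the only ready step → 10.
Next only 8 has its prerequisites met → 8.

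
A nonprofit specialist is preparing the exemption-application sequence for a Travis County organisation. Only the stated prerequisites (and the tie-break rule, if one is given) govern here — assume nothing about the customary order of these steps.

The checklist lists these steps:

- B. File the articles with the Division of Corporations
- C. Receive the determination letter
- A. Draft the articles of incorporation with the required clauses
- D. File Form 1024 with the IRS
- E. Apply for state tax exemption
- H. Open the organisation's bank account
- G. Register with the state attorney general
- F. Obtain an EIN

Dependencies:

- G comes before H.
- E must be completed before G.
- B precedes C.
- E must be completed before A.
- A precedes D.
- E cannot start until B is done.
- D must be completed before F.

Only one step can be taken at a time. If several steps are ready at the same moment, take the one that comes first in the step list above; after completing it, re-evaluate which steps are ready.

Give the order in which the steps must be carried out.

B has no prerequisites → B first.
C and E are both available; C is listed earlier → C.
E needed B, now all done → E.
Ready: A and G. A is listed earlier → A.
D now also ready, so the ready set is {D, G}; D is listed earlier → D.
G and F are both available; G is listed earlier → G.
H now also ready, so the ready set is {H, F}; H is listed earlier → H.
That leaves F as the only ready step → F.

B, C, E, A, D, G, H, F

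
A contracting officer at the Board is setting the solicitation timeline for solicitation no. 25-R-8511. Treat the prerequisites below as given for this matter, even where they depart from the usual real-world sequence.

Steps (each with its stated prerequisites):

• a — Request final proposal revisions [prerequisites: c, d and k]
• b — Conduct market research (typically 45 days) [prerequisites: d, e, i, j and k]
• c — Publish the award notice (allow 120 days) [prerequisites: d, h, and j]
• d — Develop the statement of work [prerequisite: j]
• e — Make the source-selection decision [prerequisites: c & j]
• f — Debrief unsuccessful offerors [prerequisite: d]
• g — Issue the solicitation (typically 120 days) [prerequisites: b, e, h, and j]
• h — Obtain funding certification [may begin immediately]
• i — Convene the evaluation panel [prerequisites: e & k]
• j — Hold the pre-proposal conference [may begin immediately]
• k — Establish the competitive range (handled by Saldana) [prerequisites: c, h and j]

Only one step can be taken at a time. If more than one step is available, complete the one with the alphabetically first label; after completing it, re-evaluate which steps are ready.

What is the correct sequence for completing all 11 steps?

h, j, d, c, e, f, k, a, i, b, g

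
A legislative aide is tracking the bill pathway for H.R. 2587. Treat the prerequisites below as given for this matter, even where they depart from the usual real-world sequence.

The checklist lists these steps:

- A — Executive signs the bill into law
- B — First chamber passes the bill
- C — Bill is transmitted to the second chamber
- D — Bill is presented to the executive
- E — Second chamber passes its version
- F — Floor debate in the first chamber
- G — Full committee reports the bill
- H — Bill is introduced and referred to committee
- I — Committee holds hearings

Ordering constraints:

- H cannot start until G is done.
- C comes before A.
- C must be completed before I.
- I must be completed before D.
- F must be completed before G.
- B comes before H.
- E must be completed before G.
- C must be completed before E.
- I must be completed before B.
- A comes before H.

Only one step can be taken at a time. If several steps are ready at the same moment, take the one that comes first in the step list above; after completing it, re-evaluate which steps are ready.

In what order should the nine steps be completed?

Nothing is required for C and F. C is listed earlier → C first.
A, E and I now also ready, so the ready set is {A, E, F, I}; A is listed earlier → A.
E, F and I are all available; E is listed earlier → E.
Now F and I have their prerequisites met. F is listed earlier, so F next.
Ready: G and I. G is listed earlier → G.
I is the only step now ready → I.
Now B and D have their prerequisites met. B is listed earlier, so B next.
Ready: D and H. D is listed earlier → D.
That leaves H as the only ready step → H.

C → A → E → F → G → I → B → D → H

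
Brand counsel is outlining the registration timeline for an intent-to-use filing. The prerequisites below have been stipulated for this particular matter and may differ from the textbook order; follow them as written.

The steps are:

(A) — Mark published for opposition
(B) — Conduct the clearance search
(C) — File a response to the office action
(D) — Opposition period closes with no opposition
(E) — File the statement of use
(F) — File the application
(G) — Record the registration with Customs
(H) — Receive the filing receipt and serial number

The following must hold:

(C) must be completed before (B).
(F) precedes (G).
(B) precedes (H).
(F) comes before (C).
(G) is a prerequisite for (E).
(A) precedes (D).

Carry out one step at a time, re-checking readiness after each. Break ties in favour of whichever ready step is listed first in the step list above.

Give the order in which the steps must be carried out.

(A), (D), (F), (C), (B), (G), (E), (H)

(A) and (F) have no prerequisites; (A) is listed earlier, so (A) is first.
(D) now also ready, so the ready set is {(D), (F)}; (D) is listed earlier → (D).
Next only (F) has its prerequisites met → (F).
Now (C) and (G) have their prerequisites met. (C) is listed earlier, so (C) next.
(B) and (G) are both available; (B) is listed earlier → (B).
(H) now also ready, so the ready set is {(G), (H)}; (G) is listed earlier → (G).
(E) and (H) are both available; (E) is listed earlier → (E).
(H) needed (B), now all done → (H).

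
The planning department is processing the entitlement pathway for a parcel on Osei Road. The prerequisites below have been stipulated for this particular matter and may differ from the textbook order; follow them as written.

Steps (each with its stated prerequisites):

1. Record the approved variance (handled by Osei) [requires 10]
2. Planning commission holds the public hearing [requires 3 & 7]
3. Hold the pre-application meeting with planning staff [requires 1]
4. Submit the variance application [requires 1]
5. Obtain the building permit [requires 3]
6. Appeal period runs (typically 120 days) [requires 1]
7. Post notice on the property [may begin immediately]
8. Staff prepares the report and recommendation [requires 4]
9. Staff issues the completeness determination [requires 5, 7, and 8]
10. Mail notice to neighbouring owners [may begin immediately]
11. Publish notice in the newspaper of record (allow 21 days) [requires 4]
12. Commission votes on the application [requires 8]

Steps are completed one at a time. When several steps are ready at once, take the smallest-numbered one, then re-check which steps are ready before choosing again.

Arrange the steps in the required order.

Nothing is required for 7 and 10. 7 has the earlier label → 7 first.
That leaves 10 as the only ready step → 10.
1 needed 10, now all done → 1.
Ready: 3, 4 and 6. 3 has the earlier label → 3.
2, 4, 5 and 6 are all available; 2 has the earlier label → 2.
Now 4, 5 and 6 have their prerequisites met. 4 has the earlier label, so 4 next.
Ready: 5, 6, 8 and 11. 5 has the earlier label → 5.
6, 8 and 11 are all available; 6 has the earlier label → 6.
8 and 11 are both available; 8 has the earlier label → 8.
9 and 12 now also ready, so the ready set is {9, 11, 12}; 9 has the earlier label → 9.
Now 11 and 12 have their prerequisites met. 11 has the earlier label, so 11 next.
12 needed 8, now all done → 12.

7 → 10 → 1 → 3 → 2 → 4 → 5 → 6 → 8 → 9 → 11 → 12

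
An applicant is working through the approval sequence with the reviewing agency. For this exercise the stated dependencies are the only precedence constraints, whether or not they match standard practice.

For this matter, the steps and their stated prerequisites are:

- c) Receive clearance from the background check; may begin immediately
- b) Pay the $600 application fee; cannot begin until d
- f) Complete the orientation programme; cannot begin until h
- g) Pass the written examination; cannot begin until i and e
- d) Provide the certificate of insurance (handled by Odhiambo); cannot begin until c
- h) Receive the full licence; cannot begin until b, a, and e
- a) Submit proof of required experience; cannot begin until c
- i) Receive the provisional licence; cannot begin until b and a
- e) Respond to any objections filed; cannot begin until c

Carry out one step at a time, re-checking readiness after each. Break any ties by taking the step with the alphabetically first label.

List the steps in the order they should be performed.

Only c has no prerequisites, so it is first.
Now a, d and e have their prerequisites met. a has the earlier label, so a next.
Now d and e have their prerequisites met. d has the earlier label, so d next.
b and e are both available; b has the earlier label → b.
Ready: e and i. e has the earlier label → e.
h now also ready, so the ready set is {h, i}; h has the earlier label → h.
f now also ready, so the ready set is {f, i}; f has the earlier label → f.
Next only i has its prerequisites met → i.
g needed e and i, now all done → g.

c, a, d, b, e, h, f, i, g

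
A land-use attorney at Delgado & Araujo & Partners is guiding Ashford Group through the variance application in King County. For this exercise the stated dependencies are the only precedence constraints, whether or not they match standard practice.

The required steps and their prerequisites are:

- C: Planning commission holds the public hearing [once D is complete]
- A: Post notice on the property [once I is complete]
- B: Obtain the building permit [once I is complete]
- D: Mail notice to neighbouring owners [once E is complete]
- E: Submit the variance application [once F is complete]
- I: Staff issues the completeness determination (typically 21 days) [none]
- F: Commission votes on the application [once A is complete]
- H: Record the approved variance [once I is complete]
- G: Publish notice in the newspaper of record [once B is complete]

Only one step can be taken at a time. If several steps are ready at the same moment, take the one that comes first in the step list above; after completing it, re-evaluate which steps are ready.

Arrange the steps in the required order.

I A B F E D C H G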